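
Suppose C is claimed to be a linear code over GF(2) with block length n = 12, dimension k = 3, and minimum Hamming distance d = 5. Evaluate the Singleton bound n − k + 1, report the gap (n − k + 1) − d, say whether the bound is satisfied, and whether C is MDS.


Singleton RHS = n − k + 1 = 10, slack = 5, bound satisfied, not MDS.

Singleton bound: d ≤ n − k + 1.
Here n = 12, k = 3, so n − k + 1 = 10.
Given d = 5, check d ≤ 10: YES.
Slack = (n − k + 1) − d = 5.
The code is NOT MDS (slack = 5 > 0).
Description: the claimed parameters are [12, 3, 5]_2; such a code would be non-MDS.


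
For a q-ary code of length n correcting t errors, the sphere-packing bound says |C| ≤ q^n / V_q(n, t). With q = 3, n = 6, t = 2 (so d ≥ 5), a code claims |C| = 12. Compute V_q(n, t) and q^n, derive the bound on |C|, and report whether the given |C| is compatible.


V_q(n, t) = 73, q^n = 729, Hamming bound = 9, |C| = 12 > bound (violated).

Step 1: Compute V_q(n, t) = Σ_{j=0}^2 C(n, j) (q−1)^j.
  j = 0: C(6,0)·(2)^0 = 1·1 = 1.
  j = 1: C(6,1)·(2)^1 = 6·2 = 12.
  j = 2: C(6,2)·(2)^2 = 15·4 = 60.
  V_q(n, t) = 1 + 12 + 60 = 73.
Step 2: q^n = 3^6 = 729.
Step 3: Hamming bound ⌊q^n / V_q(n,t)⌋ = ⌊729/73⌋ = 9.
Step 4: Compare |C| = 12 to 9: violated.
The claimed |C| lies above the Hamming bound, so no 3-ary code of length 6 with d ≥ 5 can have 12 codewords.


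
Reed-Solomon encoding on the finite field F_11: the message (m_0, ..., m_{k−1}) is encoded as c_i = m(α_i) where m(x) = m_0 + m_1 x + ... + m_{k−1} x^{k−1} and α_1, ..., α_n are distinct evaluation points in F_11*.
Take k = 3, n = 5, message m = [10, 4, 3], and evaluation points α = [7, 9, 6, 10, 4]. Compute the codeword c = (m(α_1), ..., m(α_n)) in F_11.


c = [9, 3, 10, 9, 8]

Message polynomial: m(x) = 10 + 4·x + 3·x^2 (mod 11).
For each evaluation point α_i, compute m(α_i) mod 11:
  α_1 = 7: Horner steps 3 → 3 → 9, so m(7) = 9.
  α_2 = 9: Horner steps 3 → 9 → 3, so m(9) = 3.
  α_3 = 6: Horner steps 3 → 0 → 10, so m(6) = 10.
  α_4 = 10: Horner steps 3 → 1 → 9, so m(10) = 9.
  α_5 = 4: Horner steps 3 → 5 → 8, so m(4) = 8.
Codeword c = [9, 3, 10, 9, 8] ∈ F_11^5.


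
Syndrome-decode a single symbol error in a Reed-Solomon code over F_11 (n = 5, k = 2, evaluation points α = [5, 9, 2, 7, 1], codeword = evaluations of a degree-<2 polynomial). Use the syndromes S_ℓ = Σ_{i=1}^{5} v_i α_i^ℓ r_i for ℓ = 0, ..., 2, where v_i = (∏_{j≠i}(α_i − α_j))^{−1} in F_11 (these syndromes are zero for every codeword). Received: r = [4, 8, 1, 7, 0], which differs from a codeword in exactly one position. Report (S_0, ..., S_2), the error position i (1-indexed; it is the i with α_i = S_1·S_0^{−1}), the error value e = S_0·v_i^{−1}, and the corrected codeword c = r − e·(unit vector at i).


S = (1, 7, 5), error at position 4, error magnitude e = 1, c = [4, 8, 1, 6, 0].

Step 1: column multipliers v_i = (∏_{j≠i}(α_i − α_j))^{−1} mod 11.
  i = 1 (α = 5): (5−9)(5−2)(5−7)(5−1) = (−4)·3·(−2)·4 = 96 ≡ 8, so v_1 = 8^{−1} = 7 (mod 11).
  i = 2 (α = 9): (9−5)(9−2)(9−7)(9−1) = 4·7·2·8 = 448 ≡ 8, so v_2 = 8^{−1} = 7 (mod 11).
  i = 3 (α = 2): (2−5)(2−9)(2−7)(2−1) = (−3)·(−7)·(−5)·1 = −105 ≡ 5, so v_3 = 5^{−1} = 9 (mod 11).
  i = 4 (α = 7): (7−5)(7−9)(7−2)(7−1) = 2·(−2)·5·6 = −120 ≡ 1, so v_4 = 1^{−1} = 1 (mod 11).
  i = 5 (α = 1): (1−5)(1−9)(1−2)(1−7) = (−4)·(−8)·(−1)·(−6) = 192 ≡ 5, so v_5 = 5^{−1} = 9 (mod 11).
  v = [7, 7, 9, 1, 9].
Step 2: syndromes of r = [4, 8, 1, 7, 0] (all sums mod 11).
  S_0 = Σ v_i r_i = 7·4 + 7·8 + 9·1 + 1·7 + 9·0 = 100 ≡ 1.
  S_1 = Σ v_i α_i r_i = 7·5·4 + 7·9·8 + 9·2·1 + 1·7·7 + 9·1·0 = 711 ≡ 7.
  α_i^2 mod 11 = [3, 4, 4, 5, 1].
  S_2 = Σ v_i α_i^2 r_i = 7·3·4 + 7·4·8 + 9·4·1 + 1·5·7 + 9·1·0 = 379 ≡ 5.
  S = (1, 7, 5) ≠ 0, so r is not a codeword (an error is present).
Step 3: locate the error. For a single error e at position i, S_ℓ = v_i·e·α_i^ℓ, so α_err = S_1/S_0.
  S_0^{−1} = 1^{−1} = 1 (mod 11), so α_err = 7·1 = 7 ≡ 7 = α_4. Error position i = 4.
  Consistency check: S_2/S_1 = 5·8 = 40 ≡ 7 = α_err ✓ (single-error assumption holds).
Step 4: error magnitude e = S_0/v_4 = S_0·∏_{j≠4}(α_4 − α_j) = 1·1 = 1 ≡ 1 (mod 11).
Step 5: correct position 4: c_4 = r_4 − e = 7 − 1 ≡ 6 (mod 11). Hence c = [4, 8, 1, 6, 0].
  Check: interpolating c through the α_i gives m(x) = 10 + 1·x (degree < 2) with m(α_i) = c_i for every i, so c is indeed a codeword.


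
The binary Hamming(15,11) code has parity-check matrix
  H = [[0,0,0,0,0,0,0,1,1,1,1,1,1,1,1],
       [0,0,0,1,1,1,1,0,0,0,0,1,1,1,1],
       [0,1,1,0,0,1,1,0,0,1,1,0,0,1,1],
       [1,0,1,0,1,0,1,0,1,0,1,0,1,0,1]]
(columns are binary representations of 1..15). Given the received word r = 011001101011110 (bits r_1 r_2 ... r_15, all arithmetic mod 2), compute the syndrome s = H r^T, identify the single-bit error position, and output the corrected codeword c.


s = (1, 1, 0, 1)^T, error position = 13, corrected codeword c = 011001101011010

Compute s = H r^T mod 2 one row at a time:
  s_1 = 0 + 1 + 0 + 1 + 1 + 1 + 1 + 0 = 5 ≡ 1 (mod 2).
  s_2 = 0 + 0 + 1 + 1 + 1 + 1 + 1 + 0 = 5 ≡ 1 (mod 2).
  s_3 = 1 + 1 + 1 + 1 + 0 + 1 + 1 + 0 = 6 ≡ 0 (mod 2).
  s_4 = 0 + 1 + 0 + 1 + 1 + 1 + 1 + 0 = 5 ≡ 1 (mod 2).
s = (1, 1, 0, 1)^T — this equals column 13 of H (binary 1101), so error is at position 13.
Correct: flip bit 13 of r = 011001101011110 to get c = 011001101011010.


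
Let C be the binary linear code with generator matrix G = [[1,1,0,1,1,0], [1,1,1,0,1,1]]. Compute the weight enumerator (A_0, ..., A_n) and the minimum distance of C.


Weight distribution: A_0 = 1, A_3 = 1, A_4 = 1, A_5 = 1. Minimum distance d = 3.

Enumerate all 2^2 = 4 messages m ∈ F_2^2.
For each, compute codeword c = mG in F_2^6, then tally its weight.
  m = 00 → c = 000000, weight = 0.
  m = 10 → c = 110110, weight = 4.
  m = 01 → c = 111011, weight = 5.
  m = 11 → c = 001101, weight = 3.
Tally weights:
  weight 0: 1 codewords.
  weight 3: 1 codewords.
  weight 4: 1 codewords.
  weight 5: 1 codewords.
Minimum distance d = smallest w > 0 with A_w > 0 = 3.
Sanity: Σ A_w = 4 = 2^2 = 4 ✓.


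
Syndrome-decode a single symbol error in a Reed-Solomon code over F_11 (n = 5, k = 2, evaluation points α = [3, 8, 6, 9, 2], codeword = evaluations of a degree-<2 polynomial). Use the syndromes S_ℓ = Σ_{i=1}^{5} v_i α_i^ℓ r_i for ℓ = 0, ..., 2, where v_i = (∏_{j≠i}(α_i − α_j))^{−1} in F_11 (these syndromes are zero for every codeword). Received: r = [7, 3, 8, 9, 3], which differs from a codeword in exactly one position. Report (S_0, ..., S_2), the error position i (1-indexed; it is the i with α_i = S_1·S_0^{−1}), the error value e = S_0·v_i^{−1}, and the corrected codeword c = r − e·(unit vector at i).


S = (7, 1, 8), error at position 2, error magnitude e = 9, c = [7, 5, 8, 9, 3].

Step 1: column multipliers v_i = (∏_{j≠i}(α_i − α_j))^{−1} mod 11.
  i = 1 (α = 3): (3−8)(3−6)(3−9)(3−2) = (−5)·(−3)·(−6)·1 = −90 ≡ 9, so v_1 = 9^{−1} = 5 (mod 11).
  i = 2 (α = 8): (8−3)(8−6)(8−9)(8−2) = 5·2·(−1)·6 = −60 ≡ 6, so v_2 = 6^{−1} = 2 (mod 11).
  i = 3 (α = 6): (6−3)(6−8)(6−9)(6−2) = 3·(−2)·(−3)·4 = 72 ≡ 6, so v_3 = 6^{−1} = 2 (mod 11).
  i = 4 (α = 9): (9−3)(9−8)(9−6)(9−2) = 6·1·3·7 = 126 ≡ 5, so v_4 = 5^{−1} = 9 (mod 11).
  i = 5 (α = 2): (2−3)(2−8)(2−6)(2−9) = (−1)·(−6)·(−4)·(−7) = 168 ≡ 3, so v_5 = 3^{−1} = 4 (mod 11).
  v = [5, 2, 2, 9, 4].
Step 2: syndromes of r = [7, 3, 8, 9, 3] (all sums mod 11).
  S_0 = Σ v_i r_i = 5·7 + 2·3 + 2·8 + 9·9 + 4·3 = 150 ≡ 7.
  S_1 = Σ v_i α_i r_i = 5·3·7 + 2·8·3 + 2·6·8 + 9·9·9 + 4·2·3 = 1002 ≡ 1.
  α_i^2 mod 11 = [9, 9, 3, 4, 4].
  S_2 = Σ v_i α_i^2 r_i = 5·9·7 + 2·9·3 + 2·3·8 + 9·4·9 + 4·4·3 = 789 ≡ 8.
  S = (7, 1, 8) ≠ 0, so r is not a codeword (an error is present).
Step 3: locate the error. For a single error e at position i, S_ℓ = v_i·e·α_i^ℓ, so α_err = S_1/S_0.
  S_0^{−1} = 7^{−1} = 8 (mod 11), so α_err = 1·8 = 8 ≡ 8 = α_2. Error position i = 2.
  Consistency check: S_2/S_1 = 8·1 = 8 ≡ 8 = α_err ✓ (single-error assumption holds).
Step 4: error magnitude e = S_0/v_2 = S_0·∏_{j≠2}(α_2 − α_j) = 7·6 = 42 ≡ 9 (mod 11).
Step 5: correct position 2: c_2 = r_2 − e = 3 − 9 ≡ 5 (mod 11). Hence c = [7, 5, 8, 9, 3].
  Check: interpolating c through the α_i gives m(x) = 6 + 4·x (degree < 2) with m(α_i) = c_i for every i, so c is indeed a codeword.


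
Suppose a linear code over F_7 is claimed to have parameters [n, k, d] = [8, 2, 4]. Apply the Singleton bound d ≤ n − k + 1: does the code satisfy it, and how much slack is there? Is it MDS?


Singleton RHS = n − k + 1 = 7, slack = 3, bound satisfied, not MDS.

Singleton bound: d ≤ n − k + 1.
Here n = 8, k = 2, so n − k + 1 = 7.
Given d = 4, check d ≤ 7: YES.
Slack = (n − k + 1) − d = 3.
The code is NOT MDS (slack = 3 > 0).
Description: the claimed parameters are [8, 2, 4]_7; such a code would be non-MDS.


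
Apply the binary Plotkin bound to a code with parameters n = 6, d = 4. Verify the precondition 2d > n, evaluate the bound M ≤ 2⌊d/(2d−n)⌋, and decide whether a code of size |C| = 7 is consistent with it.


Plotkin bound M ≤ 4; given |C| = 7 > bound (violated).

Check applicability: 2d = 8, n = 6.
2d − n = 2 > 0, so Plotkin applies.
Compute d/(2d−n) = 4/2 ≈ 2.0000.
⌊d/(2d−n)⌋ = 2.
Plotkin bound: M ≤ 2·2 = 4.
Given |C| = 7, check: VIOLATED.
This |C| is above the Plotkin bound, so no binary code with n = 6, d = 4 and 7 codewords exists.


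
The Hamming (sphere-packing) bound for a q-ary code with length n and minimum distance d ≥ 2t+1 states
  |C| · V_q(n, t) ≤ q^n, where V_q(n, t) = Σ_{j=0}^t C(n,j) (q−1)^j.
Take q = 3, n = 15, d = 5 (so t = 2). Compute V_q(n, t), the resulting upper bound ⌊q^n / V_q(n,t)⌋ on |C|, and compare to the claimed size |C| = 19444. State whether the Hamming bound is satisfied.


V_q(n, t) = 451, q^n = 14348907, Hamming bound = 31815, |C| = 19444 ≤ bound (satisfied).

Step 1: Compute V_q(n, t) = Σ_{j=0}^2 C(n, j) (q−1)^j.
  j = 0: C(15,0)·(2)^0 = 1·1 = 1.
  j = 1: C(15,1)·(2)^1 = 15·2 = 30.
  j = 2: C(15,2)·(2)^2 = 105·4 = 420.
  V_q(n, t) = 1 + 30 + 420 = 451.
Step 2: q^n = 3^15 = 14348907.
Step 3: Hamming bound ⌊q^n / V_q(n,t)⌋ = ⌊14348907/451⌋ = 31815.
Step 4: Compare |C| = 19444 to 31815: satisfied.
The claimed |C| lies below the Hamming bound.


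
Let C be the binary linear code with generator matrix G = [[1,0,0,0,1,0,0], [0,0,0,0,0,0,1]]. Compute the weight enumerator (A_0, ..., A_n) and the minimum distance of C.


Weight distribution: A_0 = 1, A_1 = 1, A_2 = 1, A_3 = 1. Minimum distance d = 1.

Enumerate all 2^2 = 4 messages m ∈ F_2^2.
For each, compute codeword c = mG in F_2^7, then tally its weight.
  m = 00 → c = 0000000, weight = 0.
  m = 10 → c = 1000100, weight = 2.
  m = 01 → c = 0000001, weight = 1.
  m = 11 → c = 1000101, weight = 3.
Tally weights:
  weight 0: 1 codewords.
  weight 1: 1 codewords.
  weight 2: 1 codewords.
  weight 3: 1 codewords.
Minimum distance d = smallest w > 0 with A_w > 0 = 1.
Sanity: Σ A_w = 4 = 2^2 = 4 ✓.


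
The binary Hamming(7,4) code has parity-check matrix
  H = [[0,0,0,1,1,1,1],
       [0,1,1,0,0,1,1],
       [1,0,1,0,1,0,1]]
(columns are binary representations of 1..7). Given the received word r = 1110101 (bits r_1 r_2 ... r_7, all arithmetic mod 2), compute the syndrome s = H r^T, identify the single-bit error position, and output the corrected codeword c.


s = (0, 1, 0)^T, error position = 2, corrected codeword c = 1010101

Compute s = H r^T mod 2 one row at a time:
  s_1 = 0 + 1 + 0 + 1 = 2 ≡ 0 (mod 2).
  s_2 = 1 + 1 + 0 + 1 = 3 ≡ 1 (mod 2).
  s_3 = 1 + 1 + 1 + 1 = 4 ≡ 0 (mod 2).
s = (0, 1, 0)^T — this equals column 2 of H (binary 010), so error is at position 2.
Correct: flip bit 2 of r = 1110101 to get c = 1010101.


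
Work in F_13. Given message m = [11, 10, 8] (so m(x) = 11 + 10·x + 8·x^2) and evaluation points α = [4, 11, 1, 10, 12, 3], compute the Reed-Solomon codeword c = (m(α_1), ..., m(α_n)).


c = [10, 10, 3, 1, 9, 9]

Message polynomial: m(x) = 11 + 10·x + 8·x^2 (mod 13).
For each evaluation point α_i, compute m(α_i) mod 13:
  α_1 = 4: Horner steps 8 → 3 → 10, so m(4) = 10.
  α_2 = 11: Horner steps 8 → 7 → 10, so m(11) = 10.
  α_3 = 1: Horner steps 8 → 5 → 3, so m(1) = 3.
  α_4 = 10: Horner steps 8 → 12 → 1, so m(10) = 1.
  α_5 = 12: Horner steps 8 → 2 → 9, so m(12) = 9.
  α_6 = 3: Horner steps 8 → 8 → 9, so m(3) = 9.
Codeword c = [10, 10, 3, 1, 9, 9] ∈ F_13^6.


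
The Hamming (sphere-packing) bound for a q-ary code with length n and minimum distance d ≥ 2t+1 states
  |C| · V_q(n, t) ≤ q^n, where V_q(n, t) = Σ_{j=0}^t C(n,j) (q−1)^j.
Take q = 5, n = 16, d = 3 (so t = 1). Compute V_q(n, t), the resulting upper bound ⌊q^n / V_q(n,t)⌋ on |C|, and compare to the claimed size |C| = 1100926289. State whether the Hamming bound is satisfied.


V_q(n, t) = 65, q^n = 152587890625, Hamming bound = 2347506009, |C| = 1100926289 ≤ bound (satisfied).

Step 1: Compute V_q(n, t) = Σ_{j=0}^1 C(n, j) (q−1)^j.
  j = 0: C(16,0)·(4)^0 = 1·1 = 1.
  j = 1: C(16,1)·(4)^1 = 16·4 = 64.
  V_q(n, t) = 1 + 64 = 65.
Step 2: q^n = 5^16 = 152587890625.
Step 3: Hamming bound ⌊q^n / V_q(n,t)⌋ = ⌊152587890625/65⌋ = 2347506009.
Step 4: Compare |C| = 1100926289 to 2347506009: satisfied.
The claimed |C| lies below the Hamming bound.


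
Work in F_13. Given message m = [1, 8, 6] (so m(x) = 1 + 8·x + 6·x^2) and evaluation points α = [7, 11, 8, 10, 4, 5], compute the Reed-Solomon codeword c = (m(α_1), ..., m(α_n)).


c = [0, 9, 7, 5, 12, 9]

Message polynomial: m(x) = 1 + 8·x + 6·x^2 (mod 13).
For each evaluation point α_i, compute m(α_i) mod 13:
  α_1 = 7: Horner steps 6 → 11 → 0, so m(7) = 0.
  α_2 = 11: Horner steps 6 → 9 → 9, so m(11) = 9.
  α_3 = 8: Horner steps 6 → 4 → 7, so m(8) = 7.
  α_4 = 10: Horner steps 6 → 3 → 5, so m(10) = 5.
  α_5 = 4: Horner steps 6 → 6 → 12, so m(4) = 12.
  α_6 = 5: Horner steps 6 → 12 → 9, so m(5) = 9.
Codeword c = [0, 9, 7, 5, 12, 9] ∈ F_13^6.


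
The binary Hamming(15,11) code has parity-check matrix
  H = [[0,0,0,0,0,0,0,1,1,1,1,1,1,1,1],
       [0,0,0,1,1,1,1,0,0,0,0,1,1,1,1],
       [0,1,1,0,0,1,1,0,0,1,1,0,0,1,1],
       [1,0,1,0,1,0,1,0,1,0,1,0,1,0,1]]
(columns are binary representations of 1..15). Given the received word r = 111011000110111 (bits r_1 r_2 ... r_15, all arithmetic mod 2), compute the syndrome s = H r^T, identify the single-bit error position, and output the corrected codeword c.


s = (1, 1, 1, 0)^T, error position = 14, corrected codeword c = 111011000110101

Compute s = H r^T mod 2 one row at a time:
  s_1 = 0 + 0 + 1 + 1 + 0 + 1 + 1 + 1 = 5 ≡ 1 (mod 2).
  s_2 = 0 + 1 + 1 + 0 + 0 + 1 + 1 + 1 = 5 ≡ 1 (mod 2).
  s_3 = 1 + 1 + 1 + 0 + 1 + 1 + 1 + 1 = 7 ≡ 1 (mod 2).
  s_4 = 1 + 1 + 1 + 0 + 0 + 1 + 1 + 1 = 6 ≡ 0 (mod 2).
s = (1, 1, 1, 0)^T — this equals column 14 of H (binary 1110), so error is at position 14.
Correct: flip bit 14 of r = 111011000110111 to get c = 111011000110101.


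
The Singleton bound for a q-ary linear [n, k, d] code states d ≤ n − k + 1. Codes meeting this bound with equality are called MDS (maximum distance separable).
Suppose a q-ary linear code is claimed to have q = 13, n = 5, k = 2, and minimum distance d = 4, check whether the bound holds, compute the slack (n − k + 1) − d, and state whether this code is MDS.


Singleton RHS = n − k + 1 = 4, slack = 0, bound satisfied, MDS.

Singleton bound: d ≤ n − k + 1.
Here n = 5, k = 2, so n − k + 1 = 4.
Given d = 4, check d ≤ 4: YES.
Slack = (n − k + 1) − d = 0.
The code is MDS (slack = 0).
Description: the claimed parameters are [5, 2, 4]_13; such a code would be MDS (meets Singleton bound).


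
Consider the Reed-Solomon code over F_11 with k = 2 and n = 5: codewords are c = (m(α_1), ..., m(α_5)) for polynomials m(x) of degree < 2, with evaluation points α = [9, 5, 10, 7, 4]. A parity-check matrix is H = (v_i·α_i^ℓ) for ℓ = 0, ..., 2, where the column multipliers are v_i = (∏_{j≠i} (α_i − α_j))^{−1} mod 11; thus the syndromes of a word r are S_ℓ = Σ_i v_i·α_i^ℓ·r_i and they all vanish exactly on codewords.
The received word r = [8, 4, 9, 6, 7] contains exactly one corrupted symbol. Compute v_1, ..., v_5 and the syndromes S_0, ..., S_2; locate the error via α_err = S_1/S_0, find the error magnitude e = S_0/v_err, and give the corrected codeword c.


S = (2, 8, 10), error at position 5, error magnitude e = 4, c = [8, 4, 9, 6, 3].

Step 1: column multipliers v_i = (∏_{j≠i}(α_i − α_j))^{−1} mod 11.
  i = 1 (α = 9): (9−5)(9−10)(9−7)(9−4) = 4·(−1)·2·5 = −40 ≡ 4, so v_1 = 4^{−1} = 3 (mod 11).
  i = 2 (α = 5): (5−9)(5−10)(5−7)(5−4) = (−4)·(−5)·(−2)·1 = −40 ≡ 4, so v_2 = 4^{−1} = 3 (mod 11).
  i = 3 (α = 10): (10−9)(10−5)(10−7)(10−4) = 1·5·3·6 = 90 ≡ 2, so v_3 = 2^{−1} = 6 (mod 11).
  i = 4 (α = 7): (7−9)(7−5)(7−10)(7−4) = (−2)·2·(−3)·3 = 36 ≡ 3, so v_4 = 3^{−1} = 4 (mod 11).
  i = 5 (α = 4): (4−9)(4−5)(4−10)(4−7) = (−5)·(−1)·(−6)·(−3) = 90 ≡ 2, so v_5 = 2^{−1} = 6 (mod 11).
  v = [3, 3, 6, 4, 6].
Step 2: syndromes of r = [8, 4, 9, 6, 7] (all sums mod 11).
  S_0 = Σ v_i r_i = 3·8 + 3·4 + 6·9 + 4·6 + 6·7 = 156 ≡ 2.
  S_1 = Σ v_i α_i r_i = 3·9·8 + 3·5·4 + 6·10·9 + 4·7·6 + 6·4·7 = 1152 ≡ 8.
  α_i^2 mod 11 = [4, 3, 1, 5, 5].
  S_2 = Σ v_i α_i^2 r_i = 3·4·8 + 3·3·4 + 6·1·9 + 4·5·6 + 6·5·7 = 516 ≡ 10.
  S = (2, 8, 10) ≠ 0, so r is not a codeword (an error is present).
Step 3: locate the error. For a single error e at position i, S_ℓ = v_i·e·α_i^ℓ, so α_err = S_1/S_0.
  S_0^{−1} = 2^{−1} = 6 (mod 11), so α_err = 8·6 = 48 ≡ 4 = α_5. Error position i = 5.
  Consistency check: S_2/S_1 = 10·7 = 70 ≡ 4 = α_err ✓ (single-error assumption holds).
Step 4: error magnitude e = S_0/v_5 = S_0·∏_{j≠5}(α_5 − α_j) = 2·2 = 4 ≡ 4 (mod 11).
Step 5: correct position 5: c_5 = r_5 − e = 7 − 4 ≡ 3 (mod 11). Hence c = [8, 4, 9, 6, 3].
  Check: interpolating c through the α_i gives m(x) = 10 + 1·x (degree < 2) with m(α_i) = c_i for every i, so c is indeed a codeword.


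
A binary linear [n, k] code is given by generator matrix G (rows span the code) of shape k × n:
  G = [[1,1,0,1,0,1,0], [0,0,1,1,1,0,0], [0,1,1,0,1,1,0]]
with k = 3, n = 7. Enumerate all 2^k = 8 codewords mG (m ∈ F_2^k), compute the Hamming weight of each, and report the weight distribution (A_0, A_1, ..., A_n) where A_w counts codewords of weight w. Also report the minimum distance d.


Weight distribution: A_0 = 1, A_1 = 1, A_3 = 2, A_4 = 3, A_5 = 1. Minimum distance d = 1.

Enumerate all 2^3 = 8 messages m ∈ F_2^3.
For each, compute codeword c = mG in F_2^7, then tally its weight.
  m = 000 → c = 0000000, weight = 0.
  m = 100 → c = 1101010, weight = 4.
  m = 010 → c = 0011100, weight = 3.
  m = 110 → c = 1110110, weight = 5.
  m = 001 → c = 0110110, weight = 4.
  m = 101 → c = 1011100, weight = 4.
  m = 011 → c = 0101010, weight = 3.
  m = 111 → c = 1000000, weight = 1.
Tally weights:
  weight 0: 1 codewords.
  weight 1: 1 codewords.
  weight 3: 2 codewords.
  weight 4: 3 codewords.
  weight 5: 1 codewords.
Minimum distance d = smallest w > 0 with A_w > 0 = 1.
Sanity: Σ A_w = 8 = 2^3 = 8 ✓.


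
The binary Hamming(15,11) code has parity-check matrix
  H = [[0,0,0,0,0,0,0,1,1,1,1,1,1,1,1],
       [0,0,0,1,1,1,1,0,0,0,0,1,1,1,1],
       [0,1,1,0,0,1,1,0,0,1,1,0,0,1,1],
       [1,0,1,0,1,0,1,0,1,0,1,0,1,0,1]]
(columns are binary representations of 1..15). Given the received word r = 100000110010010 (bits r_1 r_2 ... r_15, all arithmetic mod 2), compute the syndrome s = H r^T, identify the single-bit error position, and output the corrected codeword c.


s = (1, 0, 1, 1)^T, error position = 11, corrected codeword c = 100000110000010

Compute s = H r^T mod 2 one row at a time:
  s_1 = 1 + 0 + 0 + 1 + 0 + 0 + 1 + 0 = 3 ≡ 1 (mod 2).
  s_2 = 0 + 0 + 0 + 1 + 0 + 0 + 1 + 0 = 2 ≡ 0 (mod 2).
  s_3 = 0 + 0 + 0 + 1 + 0 + 1 + 1 + 0 = 3 ≡ 1 (mod 2).
  s_4 = 1 + 0 + 0 + 1 + 0 + 1 + 0 + 0 = 3 ≡ 1 (mod 2).
s = (1, 0, 1, 1)^T — this equals column 11 of H (binary 1011), so error is at position 11.
Correct: flip bit 11 of r = 100000110010010 to get c = 100000110000010.


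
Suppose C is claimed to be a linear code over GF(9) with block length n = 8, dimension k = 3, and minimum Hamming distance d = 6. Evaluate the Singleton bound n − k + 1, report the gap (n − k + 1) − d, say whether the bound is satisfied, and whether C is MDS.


Singleton RHS = n − k + 1 = 6, slack = 0, bound satisfied, MDS.

Singleton bound: d ≤ n − k + 1.
Here n = 8, k = 3, so n − k + 1 = 6.
Given d = 6, check d ≤ 6: YES.
Slack = (n − k + 1) − d = 0.
The code is MDS (slack = 0).
Description: the claimed parameters are [8, 3, 6]_9; such a code would be MDS (meets Singleton bound).


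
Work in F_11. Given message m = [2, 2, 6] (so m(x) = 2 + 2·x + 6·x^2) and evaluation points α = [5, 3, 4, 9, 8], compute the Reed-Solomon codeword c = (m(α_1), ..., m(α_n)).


c = [8, 7, 7, 0, 6]

Message polynomial: m(x) = 2 + 2·x + 6·x^2 (mod 11).
For each evaluation point α_i, compute m(α_i) mod 11:
  α_1 = 5: Horner steps 6 → 10 → 8, so m(5) = 8.
  α_2 = 3: Horner steps 6 → 9 → 7, so m(3) = 7.
  α_3 = 4: Horner steps 6 → 4 → 7, so m(4) = 7.
  α_4 = 9: Horner steps 6 → 1 → 0, so m(9) = 0.
  α_5 = 8: Horner steps 6 → 6 → 6, so m(8) = 6.
Codeword c = [8, 7, 7, 0, 6] ∈ F_11^5.


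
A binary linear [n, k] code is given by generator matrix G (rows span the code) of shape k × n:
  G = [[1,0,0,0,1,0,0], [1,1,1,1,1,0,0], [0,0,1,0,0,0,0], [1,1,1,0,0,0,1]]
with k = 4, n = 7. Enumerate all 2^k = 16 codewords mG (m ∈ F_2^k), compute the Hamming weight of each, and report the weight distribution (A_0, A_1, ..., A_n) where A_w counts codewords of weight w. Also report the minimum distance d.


Weight distribution: A_0 = 1, A_1 = 1, A_2 = 2, A_3 = 6, A_4 = 5, A_5 = 1. Minimum distance d = 1.

Enumerate all 2^4 = 16 messages m ∈ F_2^4.
For each, compute codeword c = mG in F_2^7, then tally its weight.
  m = 0000 → c = 0000000, weight = 0.
  m = 1000 → c = 1000100, weight = 2.
  m = 0100 → c = 1111100, weight = 5.
  m = 1100 → c = 0111000, weight = 3.
  m = 0010 → c = 0010000, weight = 1.
  m = 1010 → c = 1010100, weight = 3.
  m = 0110 → c = 1101100, weight = 4.
  m = 1110 → c = 0101000, weight = 2.
  m = 0001 → c = 1110001, weight = 4.
  m = 1001 → c = 0110101, weight = 4.
  m = 0101 → c = 0001101, weight = 3.
  m = 1101 → c = 1001001, weight = 3.
  m = 0011 → c = 1100001, weight = 3.
  m = 1011 → c = 0100101, weight = 3.
  m = 0111 → c = 0011101, weight = 4.
  m = 1111 → c = 1011001, weight = 4.
Tally weights:
  weight 0: 1 codewords.
  weight 1: 1 codewords.
  weight 2: 2 codewords.
  weight 3: 6 codewords.
  weight 4: 5 codewords.
  weight 5: 1 codewords.
Minimum distance d = smallest w > 0 with A_w > 0 = 1.
Sanity: Σ A_w = 16 = 2^4 = 16 ✓.


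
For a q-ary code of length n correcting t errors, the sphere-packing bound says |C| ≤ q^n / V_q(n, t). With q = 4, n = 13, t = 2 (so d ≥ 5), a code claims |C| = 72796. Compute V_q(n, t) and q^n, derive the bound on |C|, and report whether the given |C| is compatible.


V_q(n, t) = 742, q^n = 67108864, Hamming bound = 90443, |C| = 72796 ≤ bound (satisfied).

Step 1: Compute V_q(n, t) = Σ_{j=0}^2 C(n, j) (q−1)^j.
  j = 0: C(13,0)·(3)^0 = 1·1 = 1.
  j = 1: C(13,1)·(3)^1 = 13·3 = 39.
  j = 2: C(13,2)·(3)^2 = 78·9 = 702.
  V_q(n, t) = 1 + 39 + 702 = 742.
Step 2: q^n = 4^13 = 67108864.
Step 3: Hamming bound ⌊q^n / V_q(n,t)⌋ = ⌊67108864/742⌋ = 90443.
Step 4: Compare |C| = 72796 to 90443: satisfied.
The claimed |C| lies below the Hamming bound.


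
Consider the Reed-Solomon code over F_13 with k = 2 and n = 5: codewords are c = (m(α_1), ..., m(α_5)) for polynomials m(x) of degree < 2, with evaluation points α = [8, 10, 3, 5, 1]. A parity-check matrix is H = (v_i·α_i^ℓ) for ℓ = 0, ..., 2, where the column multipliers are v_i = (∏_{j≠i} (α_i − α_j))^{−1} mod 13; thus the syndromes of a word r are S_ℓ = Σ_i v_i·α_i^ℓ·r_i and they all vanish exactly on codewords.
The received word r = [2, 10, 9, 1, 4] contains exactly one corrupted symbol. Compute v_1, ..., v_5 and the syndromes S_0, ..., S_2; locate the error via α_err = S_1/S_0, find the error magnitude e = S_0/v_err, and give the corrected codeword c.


S = (7, 5, 11), error at position 2, error magnitude e = 3, c = [2, 7, 9, 1, 4].

Step 1: column multipliers v_i = (∏_{j≠i}(α_i − α_j))^{−1} mod 13.
  i = 1 (α = 8): (8−10)(8−3)(8−5)(8−1) = (−2)·5·3·7 = −210 ≡ 11, so v_1 = 11^{−1} = 6 (mod 13).
  i = 2 (α = 10): (10−8)(10−3)(10−5)(10−1) = 2·7·5·9 = 630 ≡ 6, so v_2 = 6^{−1} = 11 (mod 13).
  i = 3 (α = 3): (3−8)(3−10)(3−5)(3−1) = (−5)·(−7)·(−2)·2 = −140 ≡ 3, so v_3 = 3^{−1} = 9 (mod 13).
  i = 4 (α = 5): (5−8)(5−10)(5−3)(5−1) = (−3)·(−5)·2·4 = 120 ≡ 3, so v_4 = 3^{−1} = 9 (mod 13).
  i = 5 (α = 1): (1−8)(1−10)(1−3)(1−5) = (−7)·(−9)·(−2)·(−4) = 504 ≡ 10, so v_5 = 10^{−1} = 4 (mod 13).
  v = [6, 11, 9, 9, 4].
Step 2: syndromes of r = [2, 10, 9, 1, 4] (all sums mod 13).
  S_0 = Σ v_i r_i = 6·2 + 11·10 + 9·9 + 9·1 + 4·4 = 228 ≡ 7.
  S_1 = Σ v_i α_i r_i = 6·8·2 + 11·10·10 + 9·3·9 + 9·5·1 + 4·1·4 = 1500 ≡ 5.
  α_i^2 mod 13 = [12, 9, 9, 12, 1].
  S_2 = Σ v_i α_i^2 r_i = 6·12·2 + 11·9·10 + 9·9·9 + 9·12·1 + 4·1·4 = 1987 ≡ 11.
  S = (7, 5, 11) ≠ 0, so r is not a codeword (an error is present).
Step 3: locate the error. For a single error e at position i, S_ℓ = v_i·e·α_i^ℓ, so α_err = S_1/S_0.
  S_0^{−1} = 7^{−1} = 2 (mod 13), so α_err = 5·2 = 10 ≡ 10 = α_2. Error position i = 2.
  Consistency check: S_2/S_1 = 11·8 = 88 ≡ 10 = α_err ✓ (single-error assumption holds).
Step 4: error magnitude e = S_0/v_2 = S_0·∏_{j≠2}(α_2 − α_j) = 7·6 = 42 ≡ 3 (mod 13).
Step 5: correct position 2: c_2 = r_2 − e = 10 − 3 ≡ 7 (mod 13). Hence c = [2, 7, 9, 1, 4].
  Check: interpolating c through the α_i gives m(x) = 8 + 9·x (degree < 2) with m(α_i) = c_i for every i, so c is indeed a codeword.


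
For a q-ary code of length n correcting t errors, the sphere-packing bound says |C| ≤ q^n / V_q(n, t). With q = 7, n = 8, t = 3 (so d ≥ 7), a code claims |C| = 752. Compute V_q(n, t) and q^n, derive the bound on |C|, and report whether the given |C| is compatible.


V_q(n, t) = 13153, q^n = 5764801, Hamming bound = 438, |C| = 752 > bound (violated).

Step 1: Compute V_q(n, t) = Σ_{j=0}^3 C(n, j) (q−1)^j.
  j = 0: C(8,0)·(6)^0 = 1·1 = 1.
  j = 1: C(8,1)·(6)^1 = 8·6 = 48.
  j = 2: C(8,2)·(6)^2 = 28·36 = 1008.
  j = 3: C(8,3)·(6)^3 = 56·216 = 12096.
  V_q(n, t) = 1 + 48 + 1008 + 12096 = 13153.
Step 2: q^n = 7^8 = 5764801.
Step 3: Hamming bound ⌊q^n / V_q(n,t)⌋ = ⌊5764801/13153⌋ = 438.
Step 4: Compare |C| = 752 to 438: violated.
The claimed |C| lies above the Hamming bound, so no 7-ary code of length 8 with d ≥ 7 can have 752 codewords.


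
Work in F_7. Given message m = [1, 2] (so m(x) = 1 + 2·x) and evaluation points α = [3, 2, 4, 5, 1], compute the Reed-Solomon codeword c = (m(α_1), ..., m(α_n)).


c = [0, 5, 2, 4, 3]

Message polynomial: m(x) = 1 + 2·x (mod 7).
For each evaluation point α_i, compute m(α_i) mod 7:
  α_1 = 3: Horner steps 2 → 0, so m(3) = 0.
  α_2 = 2: Horner steps 2 → 5, so m(2) = 5.
  α_3 = 4: Horner steps 2 → 2, so m(4) = 2.
  α_4 = 5: Horner steps 2 → 4, so m(5) = 4.
  α_5 = 1: Horner steps 2 → 3, so m(1) = 3.
Codeword c = [0, 5, 2, 4, 3] ∈ F_7^5.


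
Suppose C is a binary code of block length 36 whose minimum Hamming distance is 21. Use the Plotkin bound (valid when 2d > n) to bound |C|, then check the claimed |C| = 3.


Plotkin bound M ≤ 6; given |C| = 3 ≤ bound (satisfied).

Check applicability: 2d = 42, n = 36.
2d − n = 6 > 0, so Plotkin applies.
Compute d/(2d−n) = 21/6 ≈ 3.5000.
⌊d/(2d−n)⌋ = 3.
Plotkin bound: M ≤ 2·3 = 6.
Given |C| = 3, check: satisfied.
This |C| is below the Plotkin bound.


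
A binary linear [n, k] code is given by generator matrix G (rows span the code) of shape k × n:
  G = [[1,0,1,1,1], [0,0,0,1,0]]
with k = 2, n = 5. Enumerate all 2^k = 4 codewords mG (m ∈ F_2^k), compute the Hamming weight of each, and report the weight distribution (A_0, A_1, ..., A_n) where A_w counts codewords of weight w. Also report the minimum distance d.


Weight distribution: A_0 = 1, A_1 = 1, A_3 = 1, A_4 = 1. Minimum distance d = 1.

Enumerate all 2^2 = 4 messages m ∈ F_2^2.
For each, compute codeword c = mG in F_2^5, then tally its weight.
  m = 00 → c = 00000, weight = 0.
  m = 10 → c = 10111, weight = 4.
  m = 01 → c = 00010, weight = 1.
  m = 11 → c = 10101, weight = 3.
Tally weights:
  weight 0: 1 codewords.
  weight 1: 1 codewords.
  weight 3: 1 codewords.
  weight 4: 1 codewords.
Minimum distance d = smallest w > 0 with A_w > 0 = 1.
Sanity: Σ A_w = 4 = 2^2 = 4 ✓.


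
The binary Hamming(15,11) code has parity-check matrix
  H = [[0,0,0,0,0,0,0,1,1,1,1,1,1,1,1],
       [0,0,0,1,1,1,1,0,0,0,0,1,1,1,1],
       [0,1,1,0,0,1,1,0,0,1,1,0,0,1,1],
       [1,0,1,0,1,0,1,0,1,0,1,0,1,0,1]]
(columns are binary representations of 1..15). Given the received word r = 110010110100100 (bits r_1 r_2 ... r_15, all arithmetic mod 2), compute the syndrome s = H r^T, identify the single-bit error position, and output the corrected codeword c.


s = (1, 1, 1, 0)^T, error position = 14, corrected codeword c = 110010110100110

Compute s = H r^T mod 2 one row at a time:
  s_1 = 1 + 0 + 1 + 0 + 0 + 1 + 0 + 0 = 3 ≡ 1 (mod 2).
  s_2 = 0 + 1 + 0 + 1 + 0 + 1 + 0 + 0 = 3 ≡ 1 (mod 2).
  s_3 = 1 + 0 + 0 + 1 + 1 + 0 + 0 + 0 = 3 ≡ 1 (mod 2).
  s_4 = 1 + 0 + 1 + 1 + 0 + 0 + 1 + 0 = 4 ≡ 0 (mod 2).
s = (1, 1, 1, 0)^T — this equals column 14 of H (binary 1110), so error is at position 14.
Correct: flip bit 14 of r = 110010110100100 to get c = 110010110100110.


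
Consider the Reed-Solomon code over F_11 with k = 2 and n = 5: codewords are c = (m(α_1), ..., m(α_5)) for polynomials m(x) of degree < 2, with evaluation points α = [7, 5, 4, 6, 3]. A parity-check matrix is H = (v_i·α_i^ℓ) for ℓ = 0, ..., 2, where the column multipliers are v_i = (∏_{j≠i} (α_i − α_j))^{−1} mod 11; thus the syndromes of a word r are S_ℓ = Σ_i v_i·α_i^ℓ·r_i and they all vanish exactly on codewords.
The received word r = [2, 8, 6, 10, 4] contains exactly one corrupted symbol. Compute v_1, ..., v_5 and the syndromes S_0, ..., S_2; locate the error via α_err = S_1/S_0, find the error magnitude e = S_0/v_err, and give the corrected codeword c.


S = (6, 9, 8), error at position 1, error magnitude e = 1, c = [1, 8, 6, 10, 4].

Step 1: column multipliers v_i = (∏_{j≠i}(α_i − α_j))^{−1} mod 11.
  i = 1 (α = 7): (7−5)(7−4)(7−6)(7−3) = 2·3·1·4 = 24 ≡ 2, so v_1 = 2^{−1} = 6 (mod 11).
  i = 2 (α = 5): (5−7)(5−4)(5−6)(5−3) = (−2)·1·(−1)·2 = 4 ≡ 4, so v_2 = 4^{−1} = 3 (mod 11).
  i = 3 (α = 4): (4−7)(4−5)(4−6)(4−3) = (−3)·(−1)·(−2)·1 = −6 ≡ 5, so v_3 = 5^{−1} = 9 (mod 11).
  i = 4 (α = 6): (6−7)(6−5)(6−4)(6−3) = (−1)·1·2·3 = −6 ≡ 5, so v_4 = 5^{−1} = 9 (mod 11).
  i = 5 (α = 3): (3−7)(3−5)(3−4)(3−6) = (−4)·(−2)·(−1)·(−3) = 24 ≡ 2, so v_5 = 2^{−1} = 6 (mod 11).
  v = [6, 3, 9, 9, 6].
Step 2: syndromes of r = [2, 8, 6, 10, 4] (all sums mod 11).
  S_0 = Σ v_i r_i = 6·2 + 3·8 + 9·6 + 9·10 + 6·4 = 204 ≡ 6.
  S_1 = Σ v_i α_i r_i = 6·7·2 + 3·5·8 + 9·4·6 + 9·6·10 + 6·3·4 = 1032 ≡ 9.
  α_i^2 mod 11 = [5, 3, 5, 3, 9].
  S_2 = Σ v_i α_i^2 r_i = 6·5·2 + 3·3·8 + 9·5·6 + 9·3·10 + 6·9·4 = 888 ≡ 8.
  S = (6, 9, 8) ≠ 0, so r is not a codeword (an error is present).
Step 3: locate the error. For a single error e at position i, S_ℓ = v_i·e·α_i^ℓ, so α_err = S_1/S_0.
  S_0^{−1} = 6^{−1} = 2 (mod 11), so α_err = 9·2 = 18 ≡ 7 = α_1. Error position i = 1.
  Consistency check: S_2/S_1 = 8·5 = 40 ≡ 7 = α_err ✓ (single-error assumption holds).
Step 4: error magnitude e = S_0/v_1 = S_0·∏_{j≠1}(α_1 − α_j) = 6·2 = 12 ≡ 1 (mod 11).
Step 5: correct position 1: c_1 = r_1 − e = 2 − 1 ≡ 1 (mod 11). Hence c = [1, 8, 6, 10, 4].
  Check: interpolating c through the α_i gives m(x) = 9 + 2·x (degree < 2) with m(α_i) = c_i for every i, so c is indeed a codeword.


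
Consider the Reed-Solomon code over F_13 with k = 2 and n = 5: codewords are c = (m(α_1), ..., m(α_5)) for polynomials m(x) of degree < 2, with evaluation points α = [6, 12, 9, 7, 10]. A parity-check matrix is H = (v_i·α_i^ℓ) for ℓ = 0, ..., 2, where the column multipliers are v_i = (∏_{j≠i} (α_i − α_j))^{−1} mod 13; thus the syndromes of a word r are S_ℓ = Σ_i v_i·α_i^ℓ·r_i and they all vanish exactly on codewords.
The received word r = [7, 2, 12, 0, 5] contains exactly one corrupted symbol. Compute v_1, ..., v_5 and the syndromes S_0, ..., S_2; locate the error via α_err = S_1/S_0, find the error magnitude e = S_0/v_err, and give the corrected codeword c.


S = (1, 12, 1), error at position 2, error magnitude e = 11, c = [7, 4, 12, 0, 5].

Step 1: column multipliers v_i = (∏_{j≠i}(α_i − α_j))^{−1} mod 13.
  i = 1 (α = 6): (6−12)(6−9)(6−7)(6−10) = (−6)·(−3)·(−1)·(−4) = 72 ≡ 7, so v_1 = 7^{−1} = 2 (mod 13).
  i = 2 (α = 12): (12−6)(12−9)(12−7)(12−10) = 6·3·5·2 = 180 ≡ 11, so v_2 = 11^{−1} = 6 (mod 13).
  i = 3 (α = 9): (9−6)(9−12)(9−7)(9−10) = 3·(−3)·2·(−1) = 18 ≡ 5, so v_3 = 5^{−1} = 8 (mod 13).
  i = 4 (α = 7): (7−6)(7−12)(7−9)(7−10) = 1·(−5)·(−2)·(−3) = −30 ≡ 9, so v_4 = 9^{−1} = 3 (mod 13).
  i = 5 (α = 10): (10−6)(10−12)(10−9)(10−7) = 4·(−2)·1·3 = −24 ≡ 2, so v_5 = 2^{−1} = 7 (mod 13).
  v = [2, 6, 8, 3, 7].
Step 2: syndromes of r = [7, 2, 12, 0, 5] (all sums mod 13).
  S_0 = Σ v_i r_i = 2·7 + 6·2 + 8·12 + 3·0 + 7·5 = 157 ≡ 1.
  S_1 = Σ v_i α_i r_i = 2·6·7 + 6·12·2 + 8·9·12 + 3·7·0 + 7·10·5 = 1442 ≡ 12.
  α_i^2 mod 13 = [10, 1, 3, 10, 9].
  S_2 = Σ v_i α_i^2 r_i = 2·10·7 + 6·1·2 + 8·3·12 + 3·10·0 + 7·9·5 = 755 ≡ 1.
  S = (1, 12, 1) ≠ 0, so r is not a codeword (an error is present).
Step 3: locate the error. For a single error e at position i, S_ℓ = v_i·e·α_i^ℓ, so α_err = S_1/S_0.
  S_0^{−1} = 1^{−1} = 1 (mod 13), so α_err = 12·1 = 12 ≡ 12 = α_2. Error position i = 2.
  Consistency check: S_2/S_1 = 1·12 = 12 ≡ 12 = α_err ✓ (single-error assumption holds).
Step 4: error magnitude e = S_0/v_2 = S_0·∏_{j≠2}(α_2 − α_j) = 1·11 = 11 ≡ 11 (mod 13).
Step 5: correct position 2: c_2 = r_2 − e = 2 − 11 ≡ 4 (mod 13). Hence c = [7, 4, 12, 0, 5].
  Check: interpolating c through the α_i gives m(x) = 10 + 6·x (degree < 2) with m(α_i) = c_i for every i, so c is indeed a codeword.


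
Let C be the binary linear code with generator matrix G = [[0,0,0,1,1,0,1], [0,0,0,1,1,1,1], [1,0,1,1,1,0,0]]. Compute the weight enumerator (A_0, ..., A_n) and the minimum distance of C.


Weight distribution: A_0 = 1, A_1 = 1, A_3 = 2, A_4 = 3, A_5 = 1. Minimum distance d = 1.

Enumerate all 2^3 = 8 messages m ∈ F_2^3.
For each, compute codeword c = mG in F_2^7, then tally its weight.
  m = 000 → c = 0000000, weight = 0.
  m = 100 → c = 0001101, weight = 3.
  m = 010 → c = 0001111, weight = 4.
  m = 110 → c = 0000010, weight = 1.
  m = 001 → c = 1011100, weight = 4.
  m = 101 → c = 1010001, weight = 3.
  m = 011 → c = 1010011, weight = 4.
  m = 111 → c = 1011110, weight = 5.
Tally weights:
  weight 0: 1 codewords.
  weight 1: 1 codewords.
  weight 3: 2 codewords.
  weight 4: 3 codewords.
  weight 5: 1 codewords.
Minimum distance d = smallest w > 0 with A_w > 0 = 1.
Sanity: Σ A_w = 8 = 2^3 = 8 ✓.


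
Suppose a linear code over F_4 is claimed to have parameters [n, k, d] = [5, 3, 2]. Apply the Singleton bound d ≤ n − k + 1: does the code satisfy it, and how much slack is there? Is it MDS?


Singleton RHS = n − k + 1 = 3, slack = 1, bound satisfied, not MDS.

Singleton bound: d ≤ n − k + 1.
Here n = 5, k = 3, so n − k + 1 = 3.
Given d = 2, check d ≤ 3: YES.
Slack = (n − k + 1) − d = 1.
The code is NOT MDS (slack = 1 > 0).
Description: the claimed parameters are [5, 3, 2]_4; such a code would be non-MDS.


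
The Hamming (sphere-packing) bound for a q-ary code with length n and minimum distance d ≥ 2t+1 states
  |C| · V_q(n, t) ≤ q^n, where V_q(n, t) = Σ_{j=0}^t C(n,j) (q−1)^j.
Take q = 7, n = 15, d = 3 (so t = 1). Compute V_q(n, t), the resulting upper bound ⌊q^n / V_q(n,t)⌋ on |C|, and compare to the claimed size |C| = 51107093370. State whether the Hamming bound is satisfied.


V_q(n, t) = 91, q^n = 4747561509943, Hamming bound = 52171005603, |C| = 51107093370 ≤ bound (satisfied).

Step 1: Compute V_q(n, t) = Σ_{j=0}^1 C(n, j) (q−1)^j.
  j = 0: C(15,0)·(6)^0 = 1·1 = 1.
  j = 1: C(15,1)·(6)^1 = 15·6 = 90.
  V_q(n, t) = 1 + 90 = 91.
Step 2: q^n = 7^15 = 4747561509943.
Step 3: Hamming bound ⌊q^n / V_q(n,t)⌋ = ⌊4747561509943/91⌋ = 52171005603.
Step 4: Compare |C| = 51107093370 to 52171005603: satisfied.
The claimed |C| lies below the Hamming bound.


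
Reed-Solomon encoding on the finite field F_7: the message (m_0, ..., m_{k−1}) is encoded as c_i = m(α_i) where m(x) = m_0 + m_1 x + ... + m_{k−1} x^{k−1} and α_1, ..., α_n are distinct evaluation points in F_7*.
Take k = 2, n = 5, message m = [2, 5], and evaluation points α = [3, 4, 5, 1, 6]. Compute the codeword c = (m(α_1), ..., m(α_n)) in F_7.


c = [3, 1, 6, 0, 4]

Message polynomial: m(x) = 2 + 5·x (mod 7).
For each evaluation point α_i, compute m(α_i) mod 7:
  α_1 = 3: Horner steps 5 → 3, so m(3) = 3.
  α_2 = 4: Horner steps 5 → 1, so m(4) = 1.
  α_3 = 5: Horner steps 5 → 6, so m(5) = 6.
  α_4 = 1: Horner steps 5 → 0, so m(1) = 0.
  α_5 = 6: Horner steps 5 → 4, so m(6) = 4.
Codeword c = [3, 1, 6, 0, 4] ∈ F_7^5.


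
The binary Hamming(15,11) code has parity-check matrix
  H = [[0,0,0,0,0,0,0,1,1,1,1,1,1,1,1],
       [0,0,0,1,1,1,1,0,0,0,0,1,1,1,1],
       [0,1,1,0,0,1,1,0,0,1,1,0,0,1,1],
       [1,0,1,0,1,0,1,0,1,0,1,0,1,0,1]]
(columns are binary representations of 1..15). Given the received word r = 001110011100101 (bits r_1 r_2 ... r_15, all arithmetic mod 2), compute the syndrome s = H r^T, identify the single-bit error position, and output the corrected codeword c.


s = (1, 0, 1, 1)^T, error position = 11, corrected codeword c = 001110011110101

Compute s = H r^T mod 2 one row at a time:
  s_1 = 1 + 1 + 1 + 0 + 0 + 1 + 0 + 1 = 5 ≡ 1 (mod 2).
  s_2 = 1 + 1 + 0 + 0 + 0 + 1 + 0 + 1 = 4 ≡ 0 (mod 2).
  s_3 = 0 + 1 + 0 + 0 + 1 + 0 + 0 + 1 = 3 ≡ 1 (mod 2).
  s_4 = 0 + 1 + 1 + 0 + 1 + 0 + 1 + 1 = 5 ≡ 1 (mod 2).
s = (1, 0, 1, 1)^T — this equals column 11 of H (binary 1011), so error is at position 11.
Correct: flip bit 11 of r = 001110011100101 to get c = 001110011110101.


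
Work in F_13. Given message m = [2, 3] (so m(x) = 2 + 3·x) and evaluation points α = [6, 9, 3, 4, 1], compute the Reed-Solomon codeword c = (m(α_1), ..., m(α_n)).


c = [7, 3, 11, 1, 5]

Message polynomial: m(x) = 2 + 3·x (mod 13).
For each evaluation point α_i, compute m(α_i) mod 13:
  α_1 = 6: Horner steps 3 → 7, so m(6) = 7.
  α_2 = 9: Horner steps 3 → 3, so m(9) = 3.
  α_3 = 3: Horner steps 3 → 11, so m(3) = 11.
  α_4 = 4: Horner steps 3 → 1, so m(4) = 1.
  α_5 = 1: Horner steps 3 → 5, so m(1) = 5.
Codeword c = [7, 3, 11, 1, 5] ∈ F_13^5.
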